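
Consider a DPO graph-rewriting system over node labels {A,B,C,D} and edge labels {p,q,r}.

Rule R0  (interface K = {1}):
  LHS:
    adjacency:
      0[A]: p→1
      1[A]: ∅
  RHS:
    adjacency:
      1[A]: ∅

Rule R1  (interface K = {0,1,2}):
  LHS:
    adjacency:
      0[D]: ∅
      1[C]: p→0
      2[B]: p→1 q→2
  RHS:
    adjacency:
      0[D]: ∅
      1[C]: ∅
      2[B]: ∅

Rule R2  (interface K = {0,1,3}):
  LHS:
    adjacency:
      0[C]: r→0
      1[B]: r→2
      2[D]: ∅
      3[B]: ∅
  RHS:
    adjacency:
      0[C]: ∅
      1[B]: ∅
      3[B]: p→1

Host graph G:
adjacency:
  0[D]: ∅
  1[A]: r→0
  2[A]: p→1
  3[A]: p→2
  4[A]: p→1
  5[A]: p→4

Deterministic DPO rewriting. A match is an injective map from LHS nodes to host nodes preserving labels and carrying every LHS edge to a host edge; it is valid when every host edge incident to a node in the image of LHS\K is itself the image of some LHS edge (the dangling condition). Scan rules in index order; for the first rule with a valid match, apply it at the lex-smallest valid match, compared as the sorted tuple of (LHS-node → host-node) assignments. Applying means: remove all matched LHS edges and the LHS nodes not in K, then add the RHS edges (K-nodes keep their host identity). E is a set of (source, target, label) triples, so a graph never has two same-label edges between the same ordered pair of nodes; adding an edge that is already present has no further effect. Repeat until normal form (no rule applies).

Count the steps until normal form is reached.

Answer: 4

Steps:
initial: |V|=6 |E|=5  E = 1-r->0 2-p->1 3-p->2 4-p->1 5-p->4
step 1: apply R0 at {0↦3, 1↦2}  → |V|=5 |E|=4  E = 1-r->0 2-p->1 4-p->1 5-p->4
step 2: apply R0 at {0↦2, 1↦1}  → |V|=4 |E|=3  E = 1-r->0 4-p->1 5-p->4
step 3: apply R0 at {0↦5, 1↦4}  → |V|=3 |E|=2  E = 1-r->0 4-p->1
step 4: apply R0 at {0↦4, 1↦1}  → |V|=2 |E|=1  E = 1-r->0
halt: no rule applies after step 4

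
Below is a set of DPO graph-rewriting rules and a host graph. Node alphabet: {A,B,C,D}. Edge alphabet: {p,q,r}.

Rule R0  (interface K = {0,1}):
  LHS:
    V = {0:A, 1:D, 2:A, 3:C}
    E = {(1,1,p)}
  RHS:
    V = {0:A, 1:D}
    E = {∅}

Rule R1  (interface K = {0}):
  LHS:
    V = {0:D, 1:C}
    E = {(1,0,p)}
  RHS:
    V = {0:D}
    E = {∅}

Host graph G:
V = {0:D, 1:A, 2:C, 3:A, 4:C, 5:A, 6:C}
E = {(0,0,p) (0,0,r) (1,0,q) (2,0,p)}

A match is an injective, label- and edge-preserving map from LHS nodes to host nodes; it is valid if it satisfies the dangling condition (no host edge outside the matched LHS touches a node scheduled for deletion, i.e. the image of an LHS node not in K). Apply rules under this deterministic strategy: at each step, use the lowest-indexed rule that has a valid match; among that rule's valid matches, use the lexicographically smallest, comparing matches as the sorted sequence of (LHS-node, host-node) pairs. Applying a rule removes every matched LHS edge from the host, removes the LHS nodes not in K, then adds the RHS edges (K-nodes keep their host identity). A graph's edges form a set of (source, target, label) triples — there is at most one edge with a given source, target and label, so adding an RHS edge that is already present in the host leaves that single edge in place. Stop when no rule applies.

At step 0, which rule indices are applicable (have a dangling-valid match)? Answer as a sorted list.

R0: 8 valid matches — {0↦1, 1↦0, 2↦3, 3↦4}, {0↦1, 1↦0, 2↦3, 3↦6}, {0↦1, 1↦0, 2↦5, 3↦4} (+5 more)
R1: 1 valid match — {0↦0, 1↦2}

Answer: [R0,R1]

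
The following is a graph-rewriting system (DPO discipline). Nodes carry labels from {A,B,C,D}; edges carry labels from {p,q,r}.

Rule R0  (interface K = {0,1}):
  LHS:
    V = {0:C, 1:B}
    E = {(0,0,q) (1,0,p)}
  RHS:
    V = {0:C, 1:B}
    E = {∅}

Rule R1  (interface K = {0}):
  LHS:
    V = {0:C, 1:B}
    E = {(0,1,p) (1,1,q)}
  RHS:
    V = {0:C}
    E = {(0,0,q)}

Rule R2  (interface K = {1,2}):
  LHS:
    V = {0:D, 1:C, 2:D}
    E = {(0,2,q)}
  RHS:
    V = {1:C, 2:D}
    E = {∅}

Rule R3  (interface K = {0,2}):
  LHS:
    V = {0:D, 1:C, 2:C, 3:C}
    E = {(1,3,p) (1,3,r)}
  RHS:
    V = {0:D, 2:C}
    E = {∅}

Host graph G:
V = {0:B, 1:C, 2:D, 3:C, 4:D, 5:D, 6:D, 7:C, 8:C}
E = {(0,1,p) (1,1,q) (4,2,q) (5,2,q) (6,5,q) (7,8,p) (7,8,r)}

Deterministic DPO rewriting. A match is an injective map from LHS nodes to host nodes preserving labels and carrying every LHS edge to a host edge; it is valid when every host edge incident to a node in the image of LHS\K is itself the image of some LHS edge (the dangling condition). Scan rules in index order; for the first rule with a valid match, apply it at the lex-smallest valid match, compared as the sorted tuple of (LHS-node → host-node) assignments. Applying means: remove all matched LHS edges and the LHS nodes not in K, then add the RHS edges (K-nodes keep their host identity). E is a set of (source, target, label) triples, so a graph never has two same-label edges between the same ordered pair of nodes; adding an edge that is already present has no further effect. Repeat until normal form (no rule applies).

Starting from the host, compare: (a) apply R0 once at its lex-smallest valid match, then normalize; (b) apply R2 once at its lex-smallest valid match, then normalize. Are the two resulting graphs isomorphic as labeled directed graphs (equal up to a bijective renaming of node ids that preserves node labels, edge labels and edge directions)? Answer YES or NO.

branch R0-first: apply at {0↦1, 1↦0} → |E|=5, then 4 more step(s) → NF |V|=4 |E|=0 V={0:B, 1:C, 2:D, 3:C} E=∅
branch R2-first: apply at {0↦4, 1↦1, 2↦2} → |E|=6, then 4 more step(s) → NF |V|=4 |E|=0 V={0:B, 1:C, 2:D, 3:C} E=∅
graphs isomorphic (equal up to label-preserving node renaming)

Answer: YES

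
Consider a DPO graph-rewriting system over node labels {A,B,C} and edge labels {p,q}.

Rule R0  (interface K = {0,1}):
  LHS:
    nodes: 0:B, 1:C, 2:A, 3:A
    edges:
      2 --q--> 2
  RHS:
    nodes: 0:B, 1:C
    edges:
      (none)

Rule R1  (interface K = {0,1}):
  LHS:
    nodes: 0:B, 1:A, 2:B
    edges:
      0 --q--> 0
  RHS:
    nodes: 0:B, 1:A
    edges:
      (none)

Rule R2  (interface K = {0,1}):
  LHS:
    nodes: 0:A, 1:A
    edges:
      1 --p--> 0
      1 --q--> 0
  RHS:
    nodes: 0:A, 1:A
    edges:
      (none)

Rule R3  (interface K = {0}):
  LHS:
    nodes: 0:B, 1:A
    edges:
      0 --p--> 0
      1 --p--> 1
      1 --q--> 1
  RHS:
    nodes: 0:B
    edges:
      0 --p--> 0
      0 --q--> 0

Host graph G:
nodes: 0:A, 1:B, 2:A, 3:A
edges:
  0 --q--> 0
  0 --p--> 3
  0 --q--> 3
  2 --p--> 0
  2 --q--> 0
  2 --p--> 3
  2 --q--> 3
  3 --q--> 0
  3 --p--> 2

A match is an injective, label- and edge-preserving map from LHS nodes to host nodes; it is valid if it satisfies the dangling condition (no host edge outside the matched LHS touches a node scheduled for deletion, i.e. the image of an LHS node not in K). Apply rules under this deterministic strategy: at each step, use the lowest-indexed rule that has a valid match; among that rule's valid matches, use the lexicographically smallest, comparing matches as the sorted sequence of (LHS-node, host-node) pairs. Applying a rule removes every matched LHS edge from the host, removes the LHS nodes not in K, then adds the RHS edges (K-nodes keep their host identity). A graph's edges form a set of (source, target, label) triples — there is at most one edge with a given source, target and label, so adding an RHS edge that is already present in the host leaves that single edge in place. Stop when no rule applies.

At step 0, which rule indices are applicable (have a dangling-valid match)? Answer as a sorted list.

Answer: [R2]

Rewrite trace:
R0: no valid match — LHS pattern not found
R1: no valid match — LHS pattern not found
R2: 3 valid matches — {0↦0, 1↦2}, {0↦3, 1↦0}, {0↦3, 1↦2}
R3: no valid match — LHS pattern not found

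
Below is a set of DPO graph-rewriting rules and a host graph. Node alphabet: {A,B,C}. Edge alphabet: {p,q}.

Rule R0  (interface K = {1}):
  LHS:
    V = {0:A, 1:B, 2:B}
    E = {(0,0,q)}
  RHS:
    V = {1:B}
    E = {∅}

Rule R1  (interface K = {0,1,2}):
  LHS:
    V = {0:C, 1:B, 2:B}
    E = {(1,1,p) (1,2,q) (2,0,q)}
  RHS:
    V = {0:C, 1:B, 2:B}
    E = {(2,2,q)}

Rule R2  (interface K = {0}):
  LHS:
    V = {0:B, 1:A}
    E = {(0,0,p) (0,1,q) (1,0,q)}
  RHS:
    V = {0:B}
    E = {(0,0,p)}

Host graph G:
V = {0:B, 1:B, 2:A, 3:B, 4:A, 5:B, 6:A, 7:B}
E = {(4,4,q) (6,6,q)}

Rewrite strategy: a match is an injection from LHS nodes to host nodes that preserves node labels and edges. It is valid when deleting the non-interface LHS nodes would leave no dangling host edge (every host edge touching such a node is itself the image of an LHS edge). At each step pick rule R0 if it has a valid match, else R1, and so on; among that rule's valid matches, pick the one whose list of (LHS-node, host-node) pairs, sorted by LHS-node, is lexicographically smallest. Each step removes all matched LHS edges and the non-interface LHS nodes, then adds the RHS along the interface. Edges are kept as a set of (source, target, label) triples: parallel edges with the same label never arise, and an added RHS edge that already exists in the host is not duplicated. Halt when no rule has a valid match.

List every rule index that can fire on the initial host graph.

R0: 40 valid matches — {0↦4, 1↦0, 2↦1}, {0↦4, 1↦0, 2↦3}, {0↦4, 1↦0, 2↦5} (+37 more)
R1: no valid match — LHS pattern not found
R2: no valid match — LHS pattern not found

Answer: [R0]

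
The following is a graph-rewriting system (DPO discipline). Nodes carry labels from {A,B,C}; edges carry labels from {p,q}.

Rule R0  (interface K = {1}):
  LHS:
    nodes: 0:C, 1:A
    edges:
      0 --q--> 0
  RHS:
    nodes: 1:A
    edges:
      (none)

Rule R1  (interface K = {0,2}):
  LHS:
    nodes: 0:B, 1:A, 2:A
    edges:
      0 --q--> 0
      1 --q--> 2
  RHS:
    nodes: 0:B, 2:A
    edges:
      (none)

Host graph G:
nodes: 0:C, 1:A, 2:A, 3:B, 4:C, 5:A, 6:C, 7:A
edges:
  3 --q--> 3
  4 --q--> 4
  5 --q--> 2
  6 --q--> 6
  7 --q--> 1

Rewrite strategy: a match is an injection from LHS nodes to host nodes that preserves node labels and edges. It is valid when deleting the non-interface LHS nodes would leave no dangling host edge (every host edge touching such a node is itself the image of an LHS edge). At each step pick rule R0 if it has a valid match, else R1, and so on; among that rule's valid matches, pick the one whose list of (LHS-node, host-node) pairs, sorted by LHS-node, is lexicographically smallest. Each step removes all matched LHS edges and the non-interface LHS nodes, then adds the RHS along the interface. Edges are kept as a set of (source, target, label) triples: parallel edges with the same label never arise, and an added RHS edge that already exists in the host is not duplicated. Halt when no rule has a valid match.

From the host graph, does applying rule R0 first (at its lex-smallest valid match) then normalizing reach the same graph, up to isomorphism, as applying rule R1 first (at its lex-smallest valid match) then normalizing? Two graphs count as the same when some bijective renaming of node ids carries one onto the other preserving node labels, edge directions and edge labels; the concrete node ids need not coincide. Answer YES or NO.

Answer: YES

Steps:
branch R0-first: apply at {0↦4, 1↦1} → |E|=4, then 2 more step(s) → NF |V|=5 |E|=1 V={0:C, 1:A, 2:A, 3:B, 7:A} E=7-q->1
branch R1-first: apply at {0↦3, 1↦5, 2↦2} → |E|=3, then 2 more step(s) → NF |V|=5 |E|=1 V={0:C, 1:A, 2:A, 3:B, 7:A} E=7-q->1
graphs isomorphic (equal up to label-preserving node renaming)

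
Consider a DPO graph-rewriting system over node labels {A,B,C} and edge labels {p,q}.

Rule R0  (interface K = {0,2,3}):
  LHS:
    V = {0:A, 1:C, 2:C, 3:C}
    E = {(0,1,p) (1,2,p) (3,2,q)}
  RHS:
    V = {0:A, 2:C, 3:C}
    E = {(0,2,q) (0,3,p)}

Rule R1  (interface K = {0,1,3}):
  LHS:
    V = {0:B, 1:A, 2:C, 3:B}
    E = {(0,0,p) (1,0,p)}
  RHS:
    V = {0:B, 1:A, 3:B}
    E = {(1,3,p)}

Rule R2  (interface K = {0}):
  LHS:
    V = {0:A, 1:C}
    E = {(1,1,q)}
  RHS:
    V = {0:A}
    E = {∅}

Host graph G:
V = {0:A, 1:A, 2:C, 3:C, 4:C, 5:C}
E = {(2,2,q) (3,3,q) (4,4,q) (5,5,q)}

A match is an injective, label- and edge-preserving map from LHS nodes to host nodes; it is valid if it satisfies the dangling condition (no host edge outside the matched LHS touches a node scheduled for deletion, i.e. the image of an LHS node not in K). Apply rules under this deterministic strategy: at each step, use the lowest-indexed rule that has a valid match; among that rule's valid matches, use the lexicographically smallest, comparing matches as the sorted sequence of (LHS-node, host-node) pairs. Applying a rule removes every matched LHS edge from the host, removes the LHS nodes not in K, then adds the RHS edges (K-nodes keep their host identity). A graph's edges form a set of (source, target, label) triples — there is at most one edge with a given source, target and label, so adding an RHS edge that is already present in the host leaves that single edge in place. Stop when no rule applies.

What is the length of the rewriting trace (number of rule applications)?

Answer: 4

Rewrite trace:
[0] host  ⇒  6 nodes, 4 edges  {2-q->2 3-q->3 4-q->4 5-q->5}
[1] R2 @ {0↦0, 1↦2}  ⇒  5 nodes, 3 edges  {3-q->3 4-q->4 5-q->5}
[2] R2 @ {0↦0, 1↦3}  ⇒  4 nodes, 2 edges  {4-q->4 5-q->5}
[3] R2 @ {0↦0, 1↦4}  ⇒  3 nodes, 1 edges  {5-q->5}
[4] R2 @ {0↦0, 1↦5}  ⇒  2 nodes, 0 edges  {∅}
final graph: no rule applies after step 4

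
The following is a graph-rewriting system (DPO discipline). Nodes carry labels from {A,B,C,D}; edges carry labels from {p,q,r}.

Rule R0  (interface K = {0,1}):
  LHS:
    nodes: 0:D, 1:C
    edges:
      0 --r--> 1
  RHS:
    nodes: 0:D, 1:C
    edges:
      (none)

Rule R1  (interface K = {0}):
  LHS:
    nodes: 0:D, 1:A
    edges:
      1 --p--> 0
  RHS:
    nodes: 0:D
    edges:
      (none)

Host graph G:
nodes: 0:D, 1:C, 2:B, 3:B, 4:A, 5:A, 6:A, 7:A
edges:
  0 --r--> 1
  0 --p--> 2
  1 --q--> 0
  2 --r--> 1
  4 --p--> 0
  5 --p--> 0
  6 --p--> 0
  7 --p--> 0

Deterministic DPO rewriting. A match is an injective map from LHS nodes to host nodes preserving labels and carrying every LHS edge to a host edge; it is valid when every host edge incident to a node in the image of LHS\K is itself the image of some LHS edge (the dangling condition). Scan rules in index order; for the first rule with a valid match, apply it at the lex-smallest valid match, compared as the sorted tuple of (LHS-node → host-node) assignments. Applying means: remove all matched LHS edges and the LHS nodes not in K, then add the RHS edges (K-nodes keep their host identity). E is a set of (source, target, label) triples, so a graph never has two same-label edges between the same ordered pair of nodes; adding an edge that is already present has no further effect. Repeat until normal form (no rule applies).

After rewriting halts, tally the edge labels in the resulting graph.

initial: |V|=8 |E|=8  E = 0-r->1 0-p->2 1-q->0 2-r->1 4-p->0 5-p->0 6-p->0 7-p->0
step 1: apply R0 at {0↦0, 1↦1}  → |V|=8 |E|=7  E = 0-p->2 1-q->0 2-r->1 4-p->0 5-p->0 6-p->0 7-p->0
step 2: apply R1 at {0↦0, 1↦4}  → |V|=7 |E|=6  E = 0-p->2 1-q->0 2-r->1 5-p->0 6-p->0 7-p->0
step 3: apply R1 at {0↦0, 1↦5}  → |V|=6 |E|=5  E = 0-p->2 1-q->0 2-r->1 6-p->0 7-p->0
step 4: apply R1 at {0↦0, 1↦6}  → |V|=5 |E|=4  E = 0-p->2 1-q->0 2-r->1 7-p->0
step 5: apply R1 at {0↦0, 1↦7}  → |V|=4 |E|=3  E = 0-p->2 1-q->0 2-r->1
normal form: no rule applies after step 5
NF edges: [(0, 2, 'p'), (1, 0, 'q'), (2, 1, 'r')]

Answer: p:1 q:1 r:1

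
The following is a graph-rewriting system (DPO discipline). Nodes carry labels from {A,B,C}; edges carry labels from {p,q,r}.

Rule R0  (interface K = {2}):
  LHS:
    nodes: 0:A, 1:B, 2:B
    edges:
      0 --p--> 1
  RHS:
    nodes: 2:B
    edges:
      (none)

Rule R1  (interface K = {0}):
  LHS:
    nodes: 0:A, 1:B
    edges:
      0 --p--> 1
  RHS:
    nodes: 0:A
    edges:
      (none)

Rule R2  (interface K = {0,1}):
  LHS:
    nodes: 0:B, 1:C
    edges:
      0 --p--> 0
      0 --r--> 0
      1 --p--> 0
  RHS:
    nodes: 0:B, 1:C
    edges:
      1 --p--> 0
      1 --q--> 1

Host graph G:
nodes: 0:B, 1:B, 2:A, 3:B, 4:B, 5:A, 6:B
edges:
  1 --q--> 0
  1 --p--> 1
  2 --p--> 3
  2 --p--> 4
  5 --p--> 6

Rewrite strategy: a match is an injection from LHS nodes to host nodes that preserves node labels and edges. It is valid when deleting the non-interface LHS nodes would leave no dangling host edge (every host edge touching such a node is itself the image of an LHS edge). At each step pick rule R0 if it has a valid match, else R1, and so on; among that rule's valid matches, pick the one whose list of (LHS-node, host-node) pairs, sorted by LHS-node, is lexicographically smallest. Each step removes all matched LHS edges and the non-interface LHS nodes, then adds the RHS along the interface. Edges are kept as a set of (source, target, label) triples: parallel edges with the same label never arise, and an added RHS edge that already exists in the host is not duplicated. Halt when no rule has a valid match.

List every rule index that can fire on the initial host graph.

R0: 4 valid matches — {0↦5, 1↦6, 2↦0}, {0↦5, 1↦6, 2↦1}, {0↦5, 1↦6, 2↦3} (+1 more)
R1: 3 valid matches — {0↦2, 1↦3}, {0↦2, 1↦4}, {0↦5, 1↦6}
R2: no valid match — LHS pattern not found

Answer: [R0,R1]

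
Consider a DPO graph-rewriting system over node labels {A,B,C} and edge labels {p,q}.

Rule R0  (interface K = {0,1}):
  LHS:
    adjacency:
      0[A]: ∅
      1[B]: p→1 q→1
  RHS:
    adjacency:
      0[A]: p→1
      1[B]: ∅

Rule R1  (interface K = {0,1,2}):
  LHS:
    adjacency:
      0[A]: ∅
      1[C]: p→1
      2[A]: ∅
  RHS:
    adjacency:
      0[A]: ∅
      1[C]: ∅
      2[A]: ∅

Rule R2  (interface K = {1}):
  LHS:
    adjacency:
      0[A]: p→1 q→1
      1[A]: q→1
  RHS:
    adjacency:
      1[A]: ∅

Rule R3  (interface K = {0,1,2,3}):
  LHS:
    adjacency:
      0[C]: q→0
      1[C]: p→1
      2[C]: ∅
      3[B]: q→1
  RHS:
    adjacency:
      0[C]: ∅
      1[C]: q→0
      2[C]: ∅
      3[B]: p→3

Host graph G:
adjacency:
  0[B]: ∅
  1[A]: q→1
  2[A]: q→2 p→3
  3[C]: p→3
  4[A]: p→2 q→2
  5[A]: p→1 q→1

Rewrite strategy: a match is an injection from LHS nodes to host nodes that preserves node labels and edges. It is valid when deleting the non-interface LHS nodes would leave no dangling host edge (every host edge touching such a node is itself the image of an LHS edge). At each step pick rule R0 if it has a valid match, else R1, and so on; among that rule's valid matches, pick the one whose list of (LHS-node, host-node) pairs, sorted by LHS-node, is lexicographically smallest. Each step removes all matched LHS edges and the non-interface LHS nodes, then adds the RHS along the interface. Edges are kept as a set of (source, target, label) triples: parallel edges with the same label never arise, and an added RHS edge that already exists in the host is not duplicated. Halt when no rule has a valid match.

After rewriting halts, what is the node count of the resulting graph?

start.  V:6 E:8  edges: 1-q->1 2-q->2 2-p->3 3-p->3 4-p->2 4-q->2 5-p->1 5-q->1
1. fire R1 via {0↦1, 1↦3, 2↦2}  →  V:6 E:7  edges: 1-q->1 2-q->2 2-p->3 4-p->2 4-q->2 5-p->1 5-q->1
2. fire R2 via {0↦4, 1↦2}  →  V:5 E:4  edges: 1-q->1 2-p->3 5-p->1 5-q->1
3. fire R2 via {0↦5, 1↦1}  →  V:4 E:1  edges: 2-p->3
halt: no rule applies after step 3
NF nodes: {0:B, 1:A, 2:A, 3:C}

Answer: 4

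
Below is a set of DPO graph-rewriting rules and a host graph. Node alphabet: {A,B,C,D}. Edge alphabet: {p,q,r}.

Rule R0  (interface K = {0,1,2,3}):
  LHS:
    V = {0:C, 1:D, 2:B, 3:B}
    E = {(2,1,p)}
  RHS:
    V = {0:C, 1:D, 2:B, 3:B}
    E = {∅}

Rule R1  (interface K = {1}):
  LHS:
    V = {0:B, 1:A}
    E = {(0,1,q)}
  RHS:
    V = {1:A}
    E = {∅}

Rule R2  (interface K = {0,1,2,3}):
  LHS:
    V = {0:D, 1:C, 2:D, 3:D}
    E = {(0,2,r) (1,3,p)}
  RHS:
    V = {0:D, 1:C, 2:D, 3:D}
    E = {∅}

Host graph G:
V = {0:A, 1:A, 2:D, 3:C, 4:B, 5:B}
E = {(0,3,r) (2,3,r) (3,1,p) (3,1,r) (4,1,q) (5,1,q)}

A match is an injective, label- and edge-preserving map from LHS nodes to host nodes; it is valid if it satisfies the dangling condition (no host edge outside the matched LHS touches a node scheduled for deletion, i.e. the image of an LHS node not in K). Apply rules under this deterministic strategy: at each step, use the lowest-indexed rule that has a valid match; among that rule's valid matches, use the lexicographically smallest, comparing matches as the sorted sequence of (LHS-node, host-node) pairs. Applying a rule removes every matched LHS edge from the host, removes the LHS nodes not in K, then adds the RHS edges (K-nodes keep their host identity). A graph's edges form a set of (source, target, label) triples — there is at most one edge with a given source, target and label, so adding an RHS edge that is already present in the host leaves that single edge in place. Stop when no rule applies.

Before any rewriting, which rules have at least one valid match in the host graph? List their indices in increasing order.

Answer: [R1]

Rewrite trace:
R0: no valid match — LHS pattern not found
R1: 2 valid matches — {0↦4, 1↦1}, {0↦5, 1↦1}
R2: no valid match — LHS pattern not found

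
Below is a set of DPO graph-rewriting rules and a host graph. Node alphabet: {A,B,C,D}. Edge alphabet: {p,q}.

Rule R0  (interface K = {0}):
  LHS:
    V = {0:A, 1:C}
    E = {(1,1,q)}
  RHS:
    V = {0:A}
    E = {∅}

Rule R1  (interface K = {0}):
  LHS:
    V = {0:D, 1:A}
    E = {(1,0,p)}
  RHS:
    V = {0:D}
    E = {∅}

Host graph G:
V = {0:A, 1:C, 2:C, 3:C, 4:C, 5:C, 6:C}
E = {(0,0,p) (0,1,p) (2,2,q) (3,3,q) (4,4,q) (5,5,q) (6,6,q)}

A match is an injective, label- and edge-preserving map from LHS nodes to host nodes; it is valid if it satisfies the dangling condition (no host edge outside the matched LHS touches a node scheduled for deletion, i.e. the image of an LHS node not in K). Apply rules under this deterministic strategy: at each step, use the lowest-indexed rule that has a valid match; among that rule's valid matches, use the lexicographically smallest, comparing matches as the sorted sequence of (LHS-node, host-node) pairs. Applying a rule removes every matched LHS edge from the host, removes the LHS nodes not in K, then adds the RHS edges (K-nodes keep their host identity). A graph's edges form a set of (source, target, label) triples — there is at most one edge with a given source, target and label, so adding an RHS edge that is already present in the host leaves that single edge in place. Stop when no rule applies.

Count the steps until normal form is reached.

[0] host  ⇒  7 nodes, 7 edges  {0-p->0 0-p->1 2-q->2 3-q->3 4-q->4 5-q->5 6-q->6}
[1] R0 @ {0↦0, 1↦2}  ⇒  6 nodes, 6 edges  {0-p->0 0-p->1 3-q->3 4-q->4 5-q->5 6-q->6}
[2] R0 @ {0↦0, 1↦3}  ⇒  5 nodes, 5 edges  {0-p->0 0-p->1 4-q->4 5-q->5 6-q->6}
[3] R0 @ {0↦0, 1↦4}  ⇒  4 nodes, 4 edges  {0-p->0 0-p->1 5-q->5 6-q->6}
[4] R0 @ {0↦0, 1↦5}  ⇒  3 nodes, 3 edges  {0-p->0 0-p->1 6-q->6}
[5] R0 @ {0↦0, 1↦6}  ⇒  2 nodes, 2 edges  {0-p->0 0-p->1}
normal form: no rule applies after step 5

Answer: 5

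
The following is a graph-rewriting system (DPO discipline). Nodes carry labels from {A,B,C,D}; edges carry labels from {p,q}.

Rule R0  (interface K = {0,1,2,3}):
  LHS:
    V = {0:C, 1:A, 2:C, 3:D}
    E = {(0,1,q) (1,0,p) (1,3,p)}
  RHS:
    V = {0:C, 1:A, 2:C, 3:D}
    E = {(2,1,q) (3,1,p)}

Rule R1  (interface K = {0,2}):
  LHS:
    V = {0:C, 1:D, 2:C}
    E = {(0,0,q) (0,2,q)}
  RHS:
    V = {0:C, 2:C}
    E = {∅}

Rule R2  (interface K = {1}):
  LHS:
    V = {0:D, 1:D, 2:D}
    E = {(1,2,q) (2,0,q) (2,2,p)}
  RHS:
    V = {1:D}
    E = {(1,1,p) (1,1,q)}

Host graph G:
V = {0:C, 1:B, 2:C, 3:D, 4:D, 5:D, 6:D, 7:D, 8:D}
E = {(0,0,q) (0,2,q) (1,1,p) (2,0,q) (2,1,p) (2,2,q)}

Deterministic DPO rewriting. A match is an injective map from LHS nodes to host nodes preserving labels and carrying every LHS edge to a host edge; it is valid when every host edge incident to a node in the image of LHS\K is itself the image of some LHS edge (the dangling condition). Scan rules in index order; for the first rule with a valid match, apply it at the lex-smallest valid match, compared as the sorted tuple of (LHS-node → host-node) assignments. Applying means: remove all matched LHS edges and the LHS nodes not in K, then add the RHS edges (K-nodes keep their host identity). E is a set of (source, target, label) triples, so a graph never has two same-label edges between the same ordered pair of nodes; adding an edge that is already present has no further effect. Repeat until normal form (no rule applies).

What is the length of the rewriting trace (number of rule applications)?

start.  V:9 E:6  edges: 0-q->0 0-q->2 1-p->1 2-q->0 2-p->1 2-q->2
1. fire R1 via {0↦0, 1↦3, 2↦2}  →  V:8 E:4  edges: 1-p->1 2-q->0 2-p->1 2-q->2
2. fire R1 via {0↦2, 1↦4, 2↦0}  →  V:7 E:2  edges: 1-p->1 2-p->1
halt: no rule applies after step 2

Answer: 2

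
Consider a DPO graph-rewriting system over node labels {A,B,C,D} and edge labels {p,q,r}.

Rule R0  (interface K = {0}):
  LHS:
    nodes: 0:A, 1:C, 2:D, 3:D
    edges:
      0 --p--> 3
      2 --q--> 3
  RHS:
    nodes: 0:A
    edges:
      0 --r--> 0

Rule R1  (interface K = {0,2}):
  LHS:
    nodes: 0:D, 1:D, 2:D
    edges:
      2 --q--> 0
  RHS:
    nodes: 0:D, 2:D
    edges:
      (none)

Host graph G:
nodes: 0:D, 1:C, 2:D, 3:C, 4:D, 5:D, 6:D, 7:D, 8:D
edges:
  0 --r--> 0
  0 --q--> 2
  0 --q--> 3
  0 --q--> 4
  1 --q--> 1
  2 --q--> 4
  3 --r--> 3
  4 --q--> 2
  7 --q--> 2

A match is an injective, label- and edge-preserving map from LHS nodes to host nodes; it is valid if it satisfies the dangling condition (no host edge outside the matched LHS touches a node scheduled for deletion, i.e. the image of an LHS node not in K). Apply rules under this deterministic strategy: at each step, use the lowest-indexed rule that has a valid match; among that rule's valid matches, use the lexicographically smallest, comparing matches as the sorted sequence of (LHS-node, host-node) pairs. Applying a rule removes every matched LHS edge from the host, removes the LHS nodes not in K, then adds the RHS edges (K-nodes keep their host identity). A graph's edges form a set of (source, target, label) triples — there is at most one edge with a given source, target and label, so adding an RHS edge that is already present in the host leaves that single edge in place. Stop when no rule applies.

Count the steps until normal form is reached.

initial: |V|=9 |E|=9  E = 0-r->0 0-q->2 0-q->3 0-q->4 1-q->1 2-q->4 3-r->3 4-q->2 7-q->2
step 1: apply R1 at {0↦2, 1↦5, 2↦0}  → |V|=8 |E|=8  E = 0-r->0 0-q->3 0-q->4 1-q->1 2-q->4 3-r->3 4-q->2 7-q->2
step 2: apply R1 at {0↦2, 1↦6, 2↦4}  → |V|=7 |E|=7  E = 0-r->0 0-q->3 0-q->4 1-q->1 2-q->4 3-r->3 7-q->2
step 3: apply R1 at {0↦2, 1↦8, 2↦7}  → |V|=6 |E|=6  E = 0-r->0 0-q->3 0-q->4 1-q->1 2-q->4 3-r->3
step 4: apply R1 at {0↦4, 1↦7, 2↦0}  → |V|=5 |E|=5  E = 0-r->0 0-q->3 1-q->1 2-q->4 3-r->3
final graph: no rule applies after step 4

Answer: 4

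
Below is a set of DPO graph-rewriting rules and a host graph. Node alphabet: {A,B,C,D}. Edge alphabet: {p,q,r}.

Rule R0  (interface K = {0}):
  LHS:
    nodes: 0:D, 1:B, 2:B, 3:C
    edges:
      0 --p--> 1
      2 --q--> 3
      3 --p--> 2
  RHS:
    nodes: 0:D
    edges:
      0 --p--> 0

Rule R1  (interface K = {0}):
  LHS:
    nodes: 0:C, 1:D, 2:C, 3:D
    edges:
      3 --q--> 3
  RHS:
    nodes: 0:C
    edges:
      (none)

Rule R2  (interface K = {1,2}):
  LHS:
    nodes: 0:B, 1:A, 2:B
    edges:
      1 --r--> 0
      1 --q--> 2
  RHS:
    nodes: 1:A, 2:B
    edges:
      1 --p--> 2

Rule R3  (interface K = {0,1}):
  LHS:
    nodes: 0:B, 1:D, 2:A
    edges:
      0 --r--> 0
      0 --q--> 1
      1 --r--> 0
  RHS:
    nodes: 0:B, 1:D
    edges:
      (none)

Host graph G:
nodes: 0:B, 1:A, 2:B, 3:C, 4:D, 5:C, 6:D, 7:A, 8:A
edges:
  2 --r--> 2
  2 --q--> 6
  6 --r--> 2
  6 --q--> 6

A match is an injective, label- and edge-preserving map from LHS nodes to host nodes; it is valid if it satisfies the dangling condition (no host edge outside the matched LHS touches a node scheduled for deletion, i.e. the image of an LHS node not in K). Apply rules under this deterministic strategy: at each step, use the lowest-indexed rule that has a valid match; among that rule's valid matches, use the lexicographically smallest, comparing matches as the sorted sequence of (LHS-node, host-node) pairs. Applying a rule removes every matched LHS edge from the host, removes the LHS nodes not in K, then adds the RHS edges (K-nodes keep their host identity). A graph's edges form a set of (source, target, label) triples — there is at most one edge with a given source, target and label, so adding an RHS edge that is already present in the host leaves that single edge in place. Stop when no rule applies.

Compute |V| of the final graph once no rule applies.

[0] host  ⇒  9 nodes, 4 edges  {2-r->2 2-q->6 6-r->2 6-q->6}
[1] R3 @ {0↦2, 1↦6, 2↦1}  ⇒  8 nodes, 1 edges  {6-q->6}
[2] R1 @ {0↦3, 1↦4, 2↦5, 3↦6}  ⇒  5 nodes, 0 edges  {∅}
final graph: no rule applies after step 2
NF nodes: {0:B, 2:B, 3:C, 7:A, 8:A}

Answer: 5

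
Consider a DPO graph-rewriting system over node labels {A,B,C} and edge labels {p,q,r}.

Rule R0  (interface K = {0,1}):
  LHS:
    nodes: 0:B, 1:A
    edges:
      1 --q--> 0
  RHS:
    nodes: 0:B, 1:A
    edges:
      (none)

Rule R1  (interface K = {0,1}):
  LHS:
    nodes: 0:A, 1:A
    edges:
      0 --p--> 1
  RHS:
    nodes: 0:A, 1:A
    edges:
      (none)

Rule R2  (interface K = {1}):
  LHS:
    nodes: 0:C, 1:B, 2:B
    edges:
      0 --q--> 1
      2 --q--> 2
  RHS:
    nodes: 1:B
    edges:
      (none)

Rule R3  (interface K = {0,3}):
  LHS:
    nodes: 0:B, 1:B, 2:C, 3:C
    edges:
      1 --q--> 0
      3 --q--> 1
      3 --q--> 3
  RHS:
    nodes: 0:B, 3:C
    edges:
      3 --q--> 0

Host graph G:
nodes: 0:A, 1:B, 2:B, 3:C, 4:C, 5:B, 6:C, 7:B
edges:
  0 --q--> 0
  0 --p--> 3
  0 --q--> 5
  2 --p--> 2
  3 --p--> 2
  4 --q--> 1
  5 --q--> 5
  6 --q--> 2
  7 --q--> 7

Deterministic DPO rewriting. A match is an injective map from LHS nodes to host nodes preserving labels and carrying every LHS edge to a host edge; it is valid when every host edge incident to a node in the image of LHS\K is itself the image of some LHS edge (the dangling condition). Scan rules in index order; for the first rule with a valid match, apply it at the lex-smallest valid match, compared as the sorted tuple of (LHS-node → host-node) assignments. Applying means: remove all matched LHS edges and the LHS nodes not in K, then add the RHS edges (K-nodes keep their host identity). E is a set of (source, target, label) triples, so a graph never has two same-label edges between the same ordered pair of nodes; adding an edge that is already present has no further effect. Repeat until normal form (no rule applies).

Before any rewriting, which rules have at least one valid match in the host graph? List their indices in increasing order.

Answer: [R0,R2]

Rewrite trace:
R0: 1 valid match — {0↦5, 1↦0}
R1: no valid match — LHS pattern not found
R2: 2 valid matches — {0↦4, 1↦1, 2↦7}, {0↦6, 1↦2, 2↦7}
R3: no valid match — LHS pattern not found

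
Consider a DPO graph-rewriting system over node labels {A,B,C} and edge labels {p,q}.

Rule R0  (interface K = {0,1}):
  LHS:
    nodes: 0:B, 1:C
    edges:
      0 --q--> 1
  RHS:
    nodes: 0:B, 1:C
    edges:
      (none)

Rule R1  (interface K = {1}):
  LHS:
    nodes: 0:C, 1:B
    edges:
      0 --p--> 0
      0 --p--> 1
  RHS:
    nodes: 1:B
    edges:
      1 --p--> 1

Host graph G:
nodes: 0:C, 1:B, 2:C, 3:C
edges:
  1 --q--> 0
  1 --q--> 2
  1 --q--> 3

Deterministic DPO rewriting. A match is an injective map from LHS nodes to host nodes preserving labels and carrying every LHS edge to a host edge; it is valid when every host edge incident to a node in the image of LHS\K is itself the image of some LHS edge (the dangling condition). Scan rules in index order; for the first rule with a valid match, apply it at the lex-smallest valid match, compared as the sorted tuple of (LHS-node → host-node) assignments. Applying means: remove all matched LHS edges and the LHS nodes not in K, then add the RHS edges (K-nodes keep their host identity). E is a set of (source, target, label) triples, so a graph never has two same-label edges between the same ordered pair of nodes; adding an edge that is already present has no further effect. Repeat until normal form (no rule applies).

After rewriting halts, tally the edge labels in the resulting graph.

start.  V:4 E:3  edges: 1-q->0 1-q->2 1-q->3
1. fire R0 via {0↦1, 1↦0}  →  V:4 E:2  edges: 1-q->2 1-q->3
2. fire R0 via {0↦1, 1↦2}  →  V:4 E:1  edges: 1-q->3
3. fire R0 via {0↦1, 1↦3}  →  V:4 E:0  edges: ∅
normal form: no rule applies after step 3
NF edges: []

Answer: (no edges)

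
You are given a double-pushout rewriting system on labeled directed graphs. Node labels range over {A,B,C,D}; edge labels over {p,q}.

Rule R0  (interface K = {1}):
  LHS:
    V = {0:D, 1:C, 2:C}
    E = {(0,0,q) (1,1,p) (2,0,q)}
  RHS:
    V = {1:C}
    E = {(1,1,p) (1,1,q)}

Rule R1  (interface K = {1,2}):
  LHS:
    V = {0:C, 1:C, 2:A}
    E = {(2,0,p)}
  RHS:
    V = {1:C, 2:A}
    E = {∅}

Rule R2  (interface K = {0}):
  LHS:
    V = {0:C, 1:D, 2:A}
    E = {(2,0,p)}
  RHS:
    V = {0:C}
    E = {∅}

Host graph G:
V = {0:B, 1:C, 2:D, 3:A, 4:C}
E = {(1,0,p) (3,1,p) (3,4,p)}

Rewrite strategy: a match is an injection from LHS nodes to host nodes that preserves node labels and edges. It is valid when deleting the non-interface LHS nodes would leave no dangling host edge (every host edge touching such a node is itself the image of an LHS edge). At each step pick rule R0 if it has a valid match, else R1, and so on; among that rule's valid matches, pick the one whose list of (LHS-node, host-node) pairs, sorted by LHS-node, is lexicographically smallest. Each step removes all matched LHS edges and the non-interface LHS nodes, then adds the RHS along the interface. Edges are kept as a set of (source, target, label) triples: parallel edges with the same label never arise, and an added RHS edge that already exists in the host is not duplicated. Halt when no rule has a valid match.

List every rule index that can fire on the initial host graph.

Answer: [R1]

Steps:
R0: no valid match — LHS pattern not found
R1: 1 valid match — {0↦4, 1↦1, 2↦3}
R2: no valid match — 2 raw matches, all fail dangling condition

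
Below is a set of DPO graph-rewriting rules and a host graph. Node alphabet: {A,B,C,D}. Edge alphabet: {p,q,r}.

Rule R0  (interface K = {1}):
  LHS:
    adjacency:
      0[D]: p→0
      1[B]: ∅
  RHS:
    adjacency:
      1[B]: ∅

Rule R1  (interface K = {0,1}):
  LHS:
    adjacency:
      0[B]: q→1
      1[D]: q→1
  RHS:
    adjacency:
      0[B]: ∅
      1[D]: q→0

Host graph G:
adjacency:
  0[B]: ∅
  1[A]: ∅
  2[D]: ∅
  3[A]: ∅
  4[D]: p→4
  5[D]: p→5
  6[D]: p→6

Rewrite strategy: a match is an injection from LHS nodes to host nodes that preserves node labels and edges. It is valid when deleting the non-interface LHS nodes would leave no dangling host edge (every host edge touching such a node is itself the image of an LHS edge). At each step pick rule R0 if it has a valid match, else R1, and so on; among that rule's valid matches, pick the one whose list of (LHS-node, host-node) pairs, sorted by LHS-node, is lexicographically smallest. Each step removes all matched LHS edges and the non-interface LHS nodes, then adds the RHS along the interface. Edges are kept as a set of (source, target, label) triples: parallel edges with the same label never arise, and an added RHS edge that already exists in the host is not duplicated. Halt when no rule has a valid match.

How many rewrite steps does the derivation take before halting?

Answer: 3

Rewrite trace:
start.  V:7 E:3  edges: 4-p->4 5-p->5 6-p->6
1. fire R0 via {0↦4, 1↦0}  →  V:6 E:2  edges: 5-p->5 6-p->6
2. fire R0 via {0↦5, 1↦0}  →  V:5 E:1  edges: 6-p->6
3. fire R0 via {0↦6, 1↦0}  →  V:4 E:0  edges: ∅
normal form: no rule applies after step 3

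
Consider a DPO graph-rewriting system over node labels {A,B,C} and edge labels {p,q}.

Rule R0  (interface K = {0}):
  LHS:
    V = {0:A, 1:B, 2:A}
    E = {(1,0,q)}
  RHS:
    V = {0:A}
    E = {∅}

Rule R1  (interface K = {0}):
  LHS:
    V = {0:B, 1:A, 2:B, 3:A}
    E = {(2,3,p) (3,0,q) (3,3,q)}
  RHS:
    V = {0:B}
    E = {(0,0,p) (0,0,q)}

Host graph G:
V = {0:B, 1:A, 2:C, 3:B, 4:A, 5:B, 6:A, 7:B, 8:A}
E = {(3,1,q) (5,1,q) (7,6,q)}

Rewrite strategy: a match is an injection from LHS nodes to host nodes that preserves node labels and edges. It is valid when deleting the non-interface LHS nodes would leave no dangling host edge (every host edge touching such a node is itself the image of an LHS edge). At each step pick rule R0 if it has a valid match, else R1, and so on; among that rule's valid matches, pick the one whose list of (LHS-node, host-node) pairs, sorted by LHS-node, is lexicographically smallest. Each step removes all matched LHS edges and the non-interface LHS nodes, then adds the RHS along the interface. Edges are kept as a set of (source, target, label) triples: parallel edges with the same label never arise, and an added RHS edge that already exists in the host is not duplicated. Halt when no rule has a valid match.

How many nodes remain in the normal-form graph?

Answer: 3

Steps:
start.  V:9 E:3  edges: 3-q->1 5-q->1 7-q->6
1. fire R0 via {0↦1, 1↦3, 2↦4}  →  V:7 E:2  edges: 5-q->1 7-q->6
2. fire R0 via {0↦1, 1↦5, 2↦8}  →  V:5 E:1  edges: 7-q->6
3. fire R0 via {0↦6, 1↦7, 2↦1}  →  V:3 E:0  edges: ∅
halt: no rule applies after step 3
NF nodes: {0:B, 2:C, 6:A}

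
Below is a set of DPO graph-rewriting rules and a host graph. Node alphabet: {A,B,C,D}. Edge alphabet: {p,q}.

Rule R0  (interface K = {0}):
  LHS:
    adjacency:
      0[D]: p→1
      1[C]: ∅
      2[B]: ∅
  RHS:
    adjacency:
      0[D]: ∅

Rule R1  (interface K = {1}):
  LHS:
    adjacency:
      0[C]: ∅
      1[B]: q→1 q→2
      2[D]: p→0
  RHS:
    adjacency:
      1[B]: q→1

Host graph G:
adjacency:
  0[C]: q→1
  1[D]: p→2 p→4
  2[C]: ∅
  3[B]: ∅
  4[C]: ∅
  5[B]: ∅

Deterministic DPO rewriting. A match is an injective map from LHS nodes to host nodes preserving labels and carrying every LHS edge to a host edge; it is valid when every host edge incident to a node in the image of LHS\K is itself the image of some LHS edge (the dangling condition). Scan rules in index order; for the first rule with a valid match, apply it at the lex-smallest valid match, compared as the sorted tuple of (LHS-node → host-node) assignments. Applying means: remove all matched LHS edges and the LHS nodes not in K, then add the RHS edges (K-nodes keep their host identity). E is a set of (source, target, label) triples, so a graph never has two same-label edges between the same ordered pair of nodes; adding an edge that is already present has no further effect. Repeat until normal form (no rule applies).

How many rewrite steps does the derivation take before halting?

[0] host  ⇒  6 nodes, 3 edges  {0-q->1 1-p->2 1-p->4}
[1] R0 @ {0↦1, 1↦2, 2↦3}  ⇒  4 nodes, 2 edges  {0-q->1 1-p->4}
[2] R0 @ {0↦1, 1↦4, 2↦5}  ⇒  2 nodes, 1 edges  {0-q->1}
final graph: no rule applies after step 2

Answer: 2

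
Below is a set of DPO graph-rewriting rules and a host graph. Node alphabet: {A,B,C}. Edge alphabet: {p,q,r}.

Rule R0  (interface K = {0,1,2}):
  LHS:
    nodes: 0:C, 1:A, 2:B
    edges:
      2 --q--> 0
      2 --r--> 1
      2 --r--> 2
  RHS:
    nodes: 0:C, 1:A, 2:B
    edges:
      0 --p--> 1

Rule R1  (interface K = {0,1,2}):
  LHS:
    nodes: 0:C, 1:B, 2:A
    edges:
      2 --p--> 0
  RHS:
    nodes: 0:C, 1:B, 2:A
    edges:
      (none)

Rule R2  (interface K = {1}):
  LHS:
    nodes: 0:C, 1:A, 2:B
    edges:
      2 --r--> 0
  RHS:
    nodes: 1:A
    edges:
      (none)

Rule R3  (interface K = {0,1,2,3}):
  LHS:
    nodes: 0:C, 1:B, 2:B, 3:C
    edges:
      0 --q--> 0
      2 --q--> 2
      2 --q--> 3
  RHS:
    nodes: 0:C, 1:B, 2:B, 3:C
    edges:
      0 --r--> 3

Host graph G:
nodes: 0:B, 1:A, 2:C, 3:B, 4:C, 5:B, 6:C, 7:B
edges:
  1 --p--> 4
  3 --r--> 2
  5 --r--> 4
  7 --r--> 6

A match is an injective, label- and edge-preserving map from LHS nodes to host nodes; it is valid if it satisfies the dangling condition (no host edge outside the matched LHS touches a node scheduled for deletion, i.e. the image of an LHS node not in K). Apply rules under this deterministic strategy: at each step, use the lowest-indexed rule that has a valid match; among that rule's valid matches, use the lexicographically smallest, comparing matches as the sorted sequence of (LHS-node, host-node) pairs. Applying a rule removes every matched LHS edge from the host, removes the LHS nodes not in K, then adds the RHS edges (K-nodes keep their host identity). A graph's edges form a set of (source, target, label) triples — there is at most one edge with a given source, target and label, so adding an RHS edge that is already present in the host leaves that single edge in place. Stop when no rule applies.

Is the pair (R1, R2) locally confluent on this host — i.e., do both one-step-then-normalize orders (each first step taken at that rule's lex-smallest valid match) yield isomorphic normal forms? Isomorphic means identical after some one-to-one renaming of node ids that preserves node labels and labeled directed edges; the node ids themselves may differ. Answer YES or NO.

branch R1-first: apply at {0↦4, 1↦0, 2↦1} → |E|=3, then 3 more step(s) → NF |V|=2 |E|=0 V={0:B, 1:A} E=∅
branch R2-first: apply at {0↦2, 1↦1, 2↦3} → |E|=3, then 3 more step(s) → NF |V|=2 |E|=0 V={0:B, 1:A} E=∅
graphs isomorphic (equal up to label-preserving node renaming)

Answer: YES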